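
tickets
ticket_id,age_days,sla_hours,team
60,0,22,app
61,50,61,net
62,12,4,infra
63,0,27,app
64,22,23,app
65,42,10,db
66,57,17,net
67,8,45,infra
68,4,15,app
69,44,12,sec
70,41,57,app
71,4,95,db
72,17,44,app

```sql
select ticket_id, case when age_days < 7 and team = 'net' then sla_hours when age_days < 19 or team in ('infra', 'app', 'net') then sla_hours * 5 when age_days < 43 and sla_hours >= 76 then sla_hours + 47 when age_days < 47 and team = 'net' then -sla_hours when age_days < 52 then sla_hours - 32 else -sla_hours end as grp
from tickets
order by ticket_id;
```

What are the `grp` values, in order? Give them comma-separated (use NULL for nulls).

ticket_id=60: age_days < 19 or team in ('infra', 'app', 'net') → 110
ticket_id=61: age_days < 19 or team in ('infra', 'app', 'net') → 305
ticket_id=62: age_days < 19 or team in ('infra', 'app', 'net') → 20
ticket_id=63: age_days < 19 or team in ('infra', 'app', 'net') → 135
ticket_id=64: age_days < 19 or team in ('infra', 'app', 'net') → 115
ticket_id=65: age_days < 52 → -22
ticket_id=66: age_days < 19 or team in ('infra', 'app', 'net') → 85
ticket_id=67: age_days < 19 or team in ('infra', 'app', 'net') → 225
ticket_id=68: age_days < 19 or team in ('infra', 'app', 'net') → 75
ticket_id=69: age_days < 52 → -20
ticket_id=70: age_days < 19 or team in ('infra', 'app', 'net') → 285
ticket_id=71: age_days < 19 or team in ('infra', 'app', 'net') → 475
ticket_id=72: age_days < 19 or team in ('infra', 'app', 'net') → 220

110, 305, 20, 135, 115, -22, 85, 225, 75, -20, 285, 475, 220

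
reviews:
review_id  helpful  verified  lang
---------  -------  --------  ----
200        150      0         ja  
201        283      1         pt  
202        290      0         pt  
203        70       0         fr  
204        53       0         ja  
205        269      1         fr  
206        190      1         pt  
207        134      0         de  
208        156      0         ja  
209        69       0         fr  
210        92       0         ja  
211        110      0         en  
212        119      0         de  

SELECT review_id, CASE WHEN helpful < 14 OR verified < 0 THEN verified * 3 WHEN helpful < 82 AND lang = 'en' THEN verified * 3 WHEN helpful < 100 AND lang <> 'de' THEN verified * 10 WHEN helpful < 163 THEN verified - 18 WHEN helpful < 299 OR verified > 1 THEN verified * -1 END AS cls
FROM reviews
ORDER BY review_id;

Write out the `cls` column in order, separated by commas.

-18, -1, 0, 0, 0, -1, -1, -18, -18, 0, 0, -18, -18

review_id=200: helpful < 163 → -18
review_id=201: helpful < 299 OR verified > 1 → -1
review_id=202: helpful < 299 OR verified > 1 → 0
review_id=203: helpful < 100 AND lang <> 'de' → 0
review_id=204: helpful < 100 AND lang <> 'de' → 0
review_id=205: helpful < 299 OR verified > 1 → -1
review_id=206: helpful < 299 OR verified > 1 → -1
review_id=207: helpful < 163 → -18
review_id=208: helpful < 163 → -18
review_id=209: helpful < 100 AND lang <> 'de' → 0
review_id=210: helpful < 100 AND lang <> 'de' → 0
review_id=211: helpful < 163 → -18
review_id=212: helpful < 163 → -18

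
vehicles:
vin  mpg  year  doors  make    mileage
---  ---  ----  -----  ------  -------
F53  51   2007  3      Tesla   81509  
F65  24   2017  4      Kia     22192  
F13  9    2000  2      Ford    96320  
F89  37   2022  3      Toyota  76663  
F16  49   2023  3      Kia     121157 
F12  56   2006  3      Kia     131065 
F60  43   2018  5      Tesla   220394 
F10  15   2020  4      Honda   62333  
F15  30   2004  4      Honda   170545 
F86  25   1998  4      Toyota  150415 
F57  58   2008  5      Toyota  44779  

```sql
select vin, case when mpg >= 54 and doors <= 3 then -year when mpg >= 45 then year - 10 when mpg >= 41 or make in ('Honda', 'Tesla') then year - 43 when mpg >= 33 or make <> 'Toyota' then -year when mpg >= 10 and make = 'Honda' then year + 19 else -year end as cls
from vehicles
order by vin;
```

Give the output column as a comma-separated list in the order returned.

1977, -2006, -2000, 1961, 2013, 1997, 1998, 1975, -2017, -1998, -2022

vin=F10: mpg >= 41 or make in ('Honda', 'Tesla') → 1977
vin=F12: mpg >= 54 and doors <= 3 → -2006
vin=F13: mpg >= 33 or make <> 'Toyota' → -2000
vin=F15: mpg >= 41 or make in ('Honda', 'Tesla') → 1961
vin=F16: mpg >= 45 → 2013
vin=F53: mpg >= 45 → 1997
vin=F57: mpg >= 45 → 1998
vin=F60: mpg >= 41 or make in ('Honda', 'Tesla') → 1975
vin=F65: mpg >= 33 or make <> 'Toyota' → -2017
vin=F86: ELSE → -1998
vin=F89: mpg >= 33 or make <> 'Toyota' → -2022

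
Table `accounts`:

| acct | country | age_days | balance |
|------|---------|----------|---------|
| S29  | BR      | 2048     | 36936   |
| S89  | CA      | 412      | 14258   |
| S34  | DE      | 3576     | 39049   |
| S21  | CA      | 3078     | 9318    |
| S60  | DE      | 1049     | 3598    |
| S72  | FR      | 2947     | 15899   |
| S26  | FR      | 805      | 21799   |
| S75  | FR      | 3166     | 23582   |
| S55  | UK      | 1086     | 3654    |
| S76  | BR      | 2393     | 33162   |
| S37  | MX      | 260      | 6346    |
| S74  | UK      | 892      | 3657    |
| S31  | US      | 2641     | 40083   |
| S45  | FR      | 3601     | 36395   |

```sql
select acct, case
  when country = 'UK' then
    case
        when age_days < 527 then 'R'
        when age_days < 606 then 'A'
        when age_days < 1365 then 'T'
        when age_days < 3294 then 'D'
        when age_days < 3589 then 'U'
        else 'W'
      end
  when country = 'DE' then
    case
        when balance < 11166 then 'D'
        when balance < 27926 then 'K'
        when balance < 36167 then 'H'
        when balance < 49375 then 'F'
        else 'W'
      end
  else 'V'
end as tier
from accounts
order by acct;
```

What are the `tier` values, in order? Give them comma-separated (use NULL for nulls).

V, V, V, V, F, V, V, T, D, V, T, V, V, V

acct=S21: country='CA' → outer ELSE → V
acct=S26: country='FR' → outer ELSE → V
acct=S29: country='BR' → outer ELSE → V
acct=S31: country='US' → outer ELSE → V
acct=S34: country='DE' → inner[balance < 49375] → F
acct=S37: country='MX' → outer ELSE → V
acct=S45: country='FR' → outer ELSE → V
acct=S55: country='UK' → inner[age_days < 1365] → T
acct=S60: country='DE' → inner[balance < 11166] → D
acct=S72: country='FR' → outer ELSE → V
acct=S74: country='UK' → inner[age_days < 1365] → T
acct=S75: country='FR' → outer ELSE → V
acct=S76: country='BR' → outer ELSE → V
acct=S89: country='CA' → outer ELSE → V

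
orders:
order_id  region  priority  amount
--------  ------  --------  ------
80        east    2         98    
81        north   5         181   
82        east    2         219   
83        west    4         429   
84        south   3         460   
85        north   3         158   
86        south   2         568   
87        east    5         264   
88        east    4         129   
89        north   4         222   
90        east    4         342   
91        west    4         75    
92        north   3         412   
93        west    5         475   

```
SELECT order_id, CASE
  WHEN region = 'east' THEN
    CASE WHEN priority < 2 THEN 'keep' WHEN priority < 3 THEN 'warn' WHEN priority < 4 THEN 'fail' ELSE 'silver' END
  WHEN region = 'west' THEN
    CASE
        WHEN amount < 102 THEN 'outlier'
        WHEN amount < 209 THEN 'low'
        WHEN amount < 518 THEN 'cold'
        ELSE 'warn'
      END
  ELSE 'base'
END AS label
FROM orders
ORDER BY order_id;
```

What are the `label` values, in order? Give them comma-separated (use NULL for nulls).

order_id=80: region='east' → inner[priority < 3] → warn
order_id=81: region='north' → outer ELSE → base
order_id=82: region='east' → inner[priority < 3] → warn
order_id=83: region='west' → inner[amount < 518] → cold
order_id=84: region='south' → outer ELSE → base
order_id=85: region='north' → outer ELSE → base
order_id=86: region='south' → outer ELSE → base
order_id=87: region='east' → inner[ELSE] → silver
order_id=88: region='east' → inner[ELSE] → silver
order_id=89: region='north' → outer ELSE → base
order_id=90: region='east' → inner[ELSE] → silver
order_id=91: region='west' → inner[amount < 102] → outlier
order_id=92: region='north' → outer ELSE → base
order_id=93: region='west' → inner[amount < 518] → cold

warn, base, warn, cold, base, base, base, silver, silver, base, silver, outlier, base, cold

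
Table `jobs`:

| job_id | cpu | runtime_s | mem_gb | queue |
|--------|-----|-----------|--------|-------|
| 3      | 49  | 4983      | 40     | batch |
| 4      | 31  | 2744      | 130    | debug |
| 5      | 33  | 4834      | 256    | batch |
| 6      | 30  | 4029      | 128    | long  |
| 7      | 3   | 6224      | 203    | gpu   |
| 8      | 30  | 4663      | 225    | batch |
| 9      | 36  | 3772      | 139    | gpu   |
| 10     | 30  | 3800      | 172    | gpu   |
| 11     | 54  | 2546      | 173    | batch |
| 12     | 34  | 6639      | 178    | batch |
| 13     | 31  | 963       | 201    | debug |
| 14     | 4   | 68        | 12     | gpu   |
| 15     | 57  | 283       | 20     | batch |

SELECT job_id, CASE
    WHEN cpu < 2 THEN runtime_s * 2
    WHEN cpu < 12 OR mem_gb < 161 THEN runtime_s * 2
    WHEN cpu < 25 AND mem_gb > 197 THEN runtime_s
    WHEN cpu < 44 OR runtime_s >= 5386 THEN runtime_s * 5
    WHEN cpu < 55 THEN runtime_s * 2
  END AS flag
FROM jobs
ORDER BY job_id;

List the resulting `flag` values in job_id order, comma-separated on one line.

9966, 5488, 24170, 8058, 12448, 23315, 7544, 19000, 5092, 33195, 4815, 136, 566

job_id=3: cpu < 12 OR mem_gb < 161 → 9966
job_id=4: cpu < 12 OR mem_gb < 161 → 5488
job_id=5: cpu < 44 OR runtime_s >= 5386 → 24170
job_id=6: cpu < 12 OR mem_gb < 161 → 8058
job_id=7: cpu < 12 OR mem_gb < 161 → 12448
job_id=8: cpu < 44 OR runtime_s >= 5386 → 23315
job_id=9: cpu < 12 OR mem_gb < 161 → 7544
job_id=10: cpu < 44 OR runtime_s >= 5386 → 19000
job_id=11: cpu < 55 → 5092
job_id=12: cpu < 44 OR runtime_s >= 5386 → 33195
job_id=13: cpu < 44 OR runtime_s >= 5386 → 4815
job_id=14: cpu < 12 OR mem_gb < 161 → 136
job_id=15: cpu < 12 OR mem_gb < 161 → 566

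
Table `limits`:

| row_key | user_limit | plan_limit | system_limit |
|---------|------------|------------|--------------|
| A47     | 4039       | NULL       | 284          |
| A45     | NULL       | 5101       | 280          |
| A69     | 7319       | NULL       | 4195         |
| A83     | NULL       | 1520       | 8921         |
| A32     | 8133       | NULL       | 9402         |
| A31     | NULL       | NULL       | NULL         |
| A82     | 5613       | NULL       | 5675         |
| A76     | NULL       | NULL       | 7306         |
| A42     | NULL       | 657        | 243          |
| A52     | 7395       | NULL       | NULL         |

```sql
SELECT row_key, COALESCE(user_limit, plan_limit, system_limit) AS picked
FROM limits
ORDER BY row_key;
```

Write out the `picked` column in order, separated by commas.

NULL, 8133, 657, 5101, 4039, 7395, 7319, 7306, 5613, 1520

row_key=A31: user_limit=NULL, plan_limit=NULL, system_limit=NULL (all NULL) → NULL
row_key=A32: user_limit=8133 → 8133
row_key=A42: user_limit=NULL, plan_limit=657 → 657
row_key=A45: user_limit=NULL, plan_limit=5101 → 5101
row_key=A47: user_limit=4039 → 4039
row_key=A52: user_limit=7395 → 7395
row_key=A69: user_limit=7319 → 7319
row_key=A76: user_limit=NULL, plan_limit=NULL, system_limit=7306 → 7306
row_key=A82: user_limit=5613 → 5613
row_key=A83: user_limit=NULL, plan_limit=1520 → 1520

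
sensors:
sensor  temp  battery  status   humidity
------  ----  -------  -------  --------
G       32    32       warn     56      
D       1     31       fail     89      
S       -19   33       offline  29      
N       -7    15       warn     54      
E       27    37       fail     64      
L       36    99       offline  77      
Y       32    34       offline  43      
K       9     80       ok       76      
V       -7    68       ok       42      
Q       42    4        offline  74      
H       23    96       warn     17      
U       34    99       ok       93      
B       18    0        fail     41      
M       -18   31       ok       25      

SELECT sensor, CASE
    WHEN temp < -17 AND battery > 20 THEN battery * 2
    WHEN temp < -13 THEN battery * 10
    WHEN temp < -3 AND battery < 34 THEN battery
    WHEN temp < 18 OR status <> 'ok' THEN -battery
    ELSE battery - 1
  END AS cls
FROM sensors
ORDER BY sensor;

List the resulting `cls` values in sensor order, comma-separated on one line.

0, -31, -37, -32, -96, -80, -99, 62, 15, -4, 66, 98, -68, -34

sensor=B: temp < 18 OR status <> 'ok' → 0
sensor=D: temp < 18 OR status <> 'ok' → -31
sensor=E: temp < 18 OR status <> 'ok' → -37
sensor=G: temp < 18 OR status <> 'ok' → -32
sensor=H: temp < 18 OR status <> 'ok' → -96
sensor=K: temp < 18 OR status <> 'ok' → -80
sensor=L: temp < 18 OR status <> 'ok' → -99
sensor=M: temp < -17 AND battery > 20 → 62
sensor=N: temp < -3 AND battery < 34 → 15
sensor=Q: temp < 18 OR status <> 'ok' → -4
sensor=S: temp < -17 AND battery > 20 → 66
sensor=U: ELSE → 98
sensor=V: temp < 18 OR status <> 'ok' → -68
sensor=Y: temp < 18 OR status <> 'ok' → -34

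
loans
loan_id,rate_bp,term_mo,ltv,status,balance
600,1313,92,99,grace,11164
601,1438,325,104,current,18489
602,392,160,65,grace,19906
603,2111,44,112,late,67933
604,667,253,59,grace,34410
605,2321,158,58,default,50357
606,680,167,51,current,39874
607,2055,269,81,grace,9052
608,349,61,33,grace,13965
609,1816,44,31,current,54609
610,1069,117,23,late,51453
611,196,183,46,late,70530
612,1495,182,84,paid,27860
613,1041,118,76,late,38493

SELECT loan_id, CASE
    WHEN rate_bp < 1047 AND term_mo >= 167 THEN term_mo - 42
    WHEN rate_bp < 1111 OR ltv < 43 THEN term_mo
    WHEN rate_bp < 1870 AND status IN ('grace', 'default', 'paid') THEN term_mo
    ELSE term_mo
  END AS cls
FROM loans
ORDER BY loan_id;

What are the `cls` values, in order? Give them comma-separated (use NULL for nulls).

loan_id=600: rate_bp < 1870 AND status IN ('grace', 'default', 'paid') → 92
loan_id=601: ELSE → 325
loan_id=602: rate_bp < 1111 OR ltv < 43 → 160
loan_id=603: ELSE → 44
loan_id=604: rate_bp < 1047 AND term_mo >= 167 → 211
loan_id=605: ELSE → 158
loan_id=606: rate_bp < 1047 AND term_mo >= 167 → 125
loan_id=607: ELSE → 269
loan_id=608: rate_bp < 1111 OR ltv < 43 → 61
loan_id=609: rate_bp < 1111 OR ltv < 43 → 44
loan_id=610: rate_bp < 1111 OR ltv < 43 → 117
loan_id=611: rate_bp < 1047 AND term_mo >= 167 → 141
loan_id=612: rate_bp < 1870 AND status IN ('grace', 'default', 'paid') → 182
loan_id=613: rate_bp < 1111 OR ltv < 43 → 118

92, 325, 160, 44, 211, 158, 125, 269, 61, 44, 117, 141, 182, 118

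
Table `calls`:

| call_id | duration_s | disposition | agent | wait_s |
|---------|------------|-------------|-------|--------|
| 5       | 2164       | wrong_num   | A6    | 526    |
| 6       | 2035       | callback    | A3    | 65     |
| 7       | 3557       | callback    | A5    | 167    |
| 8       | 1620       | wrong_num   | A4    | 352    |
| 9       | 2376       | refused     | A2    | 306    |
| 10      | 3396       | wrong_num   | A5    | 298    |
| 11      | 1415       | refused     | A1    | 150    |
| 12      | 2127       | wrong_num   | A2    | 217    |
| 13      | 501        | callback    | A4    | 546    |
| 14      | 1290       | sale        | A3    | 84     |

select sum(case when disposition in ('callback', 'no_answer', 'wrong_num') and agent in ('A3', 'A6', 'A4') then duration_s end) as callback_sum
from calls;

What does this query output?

6320

call_id=5: ✓ → 2164
call_id=6: ✓ → 2035
call_id=7: ✗
call_id=8: ✓ → 1620
call_id=9: ✗
call_id=10: ✗
call_id=11: ✗
call_id=12: ✗
call_id=13: ✓ → 501
call_id=14: ✗
callback_sum = 2164 + 2035 + 1620 + 501 = 6320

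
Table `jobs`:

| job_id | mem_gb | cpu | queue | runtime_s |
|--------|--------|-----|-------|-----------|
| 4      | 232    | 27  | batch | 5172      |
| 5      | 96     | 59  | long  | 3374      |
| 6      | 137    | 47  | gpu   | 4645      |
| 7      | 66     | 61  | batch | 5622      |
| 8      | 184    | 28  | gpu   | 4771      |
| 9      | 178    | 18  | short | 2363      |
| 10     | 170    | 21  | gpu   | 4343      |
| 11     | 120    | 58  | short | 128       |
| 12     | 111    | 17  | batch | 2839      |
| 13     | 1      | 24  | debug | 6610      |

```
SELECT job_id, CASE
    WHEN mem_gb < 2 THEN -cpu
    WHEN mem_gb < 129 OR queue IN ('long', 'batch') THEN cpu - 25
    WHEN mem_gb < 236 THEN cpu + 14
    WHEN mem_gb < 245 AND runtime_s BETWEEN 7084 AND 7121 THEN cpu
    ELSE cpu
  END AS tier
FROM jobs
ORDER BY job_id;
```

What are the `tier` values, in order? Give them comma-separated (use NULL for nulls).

2, 34, 61, 36, 42, 32, 35, 33, -8, -24

job_id=4: mem_gb < 129 OR queue IN ('long', 'batch') → 2
job_id=5: mem_gb < 129 OR queue IN ('long', 'batch') → 34
job_id=6: mem_gb < 236 → 61
job_id=7: mem_gb < 129 OR queue IN ('long', 'batch') → 36
job_id=8: mem_gb < 236 → 42
job_id=9: mem_gb < 236 → 32
job_id=10: mem_gb < 236 → 35
job_id=11: mem_gb < 129 OR queue IN ('long', 'batch') → 33
job_id=12: mem_gb < 129 OR queue IN ('long', 'batch') → -8
job_id=13: mem_gb < 2 → -24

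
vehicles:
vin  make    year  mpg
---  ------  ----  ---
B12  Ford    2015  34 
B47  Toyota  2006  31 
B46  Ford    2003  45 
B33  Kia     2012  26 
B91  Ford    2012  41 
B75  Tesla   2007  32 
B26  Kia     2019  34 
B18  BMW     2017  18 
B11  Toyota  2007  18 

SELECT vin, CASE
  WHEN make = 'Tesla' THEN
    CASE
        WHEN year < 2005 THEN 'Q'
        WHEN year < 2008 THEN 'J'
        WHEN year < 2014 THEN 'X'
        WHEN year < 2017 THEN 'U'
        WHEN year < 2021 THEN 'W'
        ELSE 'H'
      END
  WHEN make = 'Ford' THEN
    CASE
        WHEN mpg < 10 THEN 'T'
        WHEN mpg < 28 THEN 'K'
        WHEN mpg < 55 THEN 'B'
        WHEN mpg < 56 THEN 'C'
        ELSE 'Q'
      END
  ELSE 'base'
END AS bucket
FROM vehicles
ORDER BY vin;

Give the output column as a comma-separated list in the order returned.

base, B, base, base, base, B, base, J, B

vin=B11: make='Toyota' → outer ELSE → base
vin=B12: make='Ford' → inner[mpg < 55] → B
vin=B18: make='BMW' → outer ELSE → base
vin=B26: make='Kia' → outer ELSE → base
vin=B33: make='Kia' → outer ELSE → base
vin=B46: make='Ford' → inner[mpg < 55] → B
vin=B47: make='Toyota' → outer ELSE → base
vin=B75: make='Tesla' → inner[year < 2008] → J
vin=B91: make='Ford' → inner[mpg < 55] → B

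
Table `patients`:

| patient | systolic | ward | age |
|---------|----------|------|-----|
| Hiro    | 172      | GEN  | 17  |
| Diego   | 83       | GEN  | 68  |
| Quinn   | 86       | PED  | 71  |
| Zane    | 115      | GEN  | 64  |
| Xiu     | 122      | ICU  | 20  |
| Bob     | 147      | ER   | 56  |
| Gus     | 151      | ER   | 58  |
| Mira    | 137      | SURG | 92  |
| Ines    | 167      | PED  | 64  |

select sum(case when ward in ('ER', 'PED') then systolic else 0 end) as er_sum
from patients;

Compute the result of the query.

551

patient=Hiro: ✗
patient=Diego: ✗
patient=Quinn: ✓ → 86
patient=Zane: ✗
patient=Xiu: ✗
patient=Bob: ✓ → 147
patient=Gus: ✓ → 151
patient=Mira: ✗
patient=Ines: ✓ → 167
er_sum = 86 + 147 + 151 + 167 = 551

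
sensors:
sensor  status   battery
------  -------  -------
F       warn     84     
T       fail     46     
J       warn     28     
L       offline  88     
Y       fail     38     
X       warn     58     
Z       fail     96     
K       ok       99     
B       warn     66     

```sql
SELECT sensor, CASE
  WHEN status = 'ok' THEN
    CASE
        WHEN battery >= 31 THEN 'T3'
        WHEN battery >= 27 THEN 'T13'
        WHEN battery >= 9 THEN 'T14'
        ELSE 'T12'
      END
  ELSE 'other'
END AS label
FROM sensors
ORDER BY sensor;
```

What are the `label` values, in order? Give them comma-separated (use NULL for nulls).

other, other, other, T3, other, other, other, other, other

sensor=B: status='warn' → outer ELSE → other
sensor=F: status='warn' → outer ELSE → other
sensor=J: status='warn' → outer ELSE → other
sensor=K: status='ok' → inner[battery >= 31] → T3
sensor=L: status='offline' → outer ELSE → other
sensor=T: status='fail' → outer ELSE → other
sensor=X: status='warn' → outer ELSE → other
sensor=Y: status='fail' → outer ELSE → other
sensor=Z: status='fail' → outer ELSE → other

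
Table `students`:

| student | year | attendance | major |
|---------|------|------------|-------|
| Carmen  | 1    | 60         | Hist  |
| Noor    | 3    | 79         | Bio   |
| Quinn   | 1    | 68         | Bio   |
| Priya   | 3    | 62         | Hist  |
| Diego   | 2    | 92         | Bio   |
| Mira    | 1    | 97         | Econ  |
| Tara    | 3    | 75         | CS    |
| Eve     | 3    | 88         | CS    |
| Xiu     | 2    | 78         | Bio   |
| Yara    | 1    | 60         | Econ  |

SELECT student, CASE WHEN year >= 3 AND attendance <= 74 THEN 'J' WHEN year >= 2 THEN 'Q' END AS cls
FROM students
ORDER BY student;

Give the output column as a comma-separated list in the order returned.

student=Carmen: (no match → NULL) → NULL
student=Diego: year >= 2 → Q
student=Eve: year >= 2 → Q
student=Mira: (no match → NULL) → NULL
student=Noor: year >= 2 → Q
student=Priya: year >= 3 AND attendance <= 74 → J
student=Quinn: (no match → NULL) → NULL
student=Tara: year >= 2 → Q
student=Xiu: year >= 2 → Q
student=Yara: (no match → NULL) → NULL

NULL, Q, Q, NULL, Q, J, NULL, Q, Q, NULL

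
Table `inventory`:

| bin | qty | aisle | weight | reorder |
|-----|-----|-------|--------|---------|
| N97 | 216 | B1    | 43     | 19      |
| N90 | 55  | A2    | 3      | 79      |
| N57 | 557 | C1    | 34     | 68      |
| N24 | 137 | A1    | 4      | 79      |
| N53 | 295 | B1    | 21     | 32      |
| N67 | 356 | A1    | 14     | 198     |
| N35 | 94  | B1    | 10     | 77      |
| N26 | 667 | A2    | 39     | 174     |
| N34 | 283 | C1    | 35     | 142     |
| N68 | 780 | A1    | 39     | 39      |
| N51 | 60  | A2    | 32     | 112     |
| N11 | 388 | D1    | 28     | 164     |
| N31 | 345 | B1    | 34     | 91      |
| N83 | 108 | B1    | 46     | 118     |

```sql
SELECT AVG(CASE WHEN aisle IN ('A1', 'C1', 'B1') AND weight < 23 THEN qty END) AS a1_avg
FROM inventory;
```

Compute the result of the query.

bin=N97: ✗
bin=N90: ✗
bin=N57: ✗
bin=N24: ✓ → 137
bin=N53: ✓ → 295
bin=N67: ✓ → 356
bin=N35: ✓ → 94
bin=N26: ✗
bin=N34: ✗
bin=N68: ✗
bin=N51: ✗
bin=N11: ✗
bin=N31: ✗
bin=N83: ✗
a1_avg = (137 + 295 + 356 + 94) / 4 = 220.5

220.5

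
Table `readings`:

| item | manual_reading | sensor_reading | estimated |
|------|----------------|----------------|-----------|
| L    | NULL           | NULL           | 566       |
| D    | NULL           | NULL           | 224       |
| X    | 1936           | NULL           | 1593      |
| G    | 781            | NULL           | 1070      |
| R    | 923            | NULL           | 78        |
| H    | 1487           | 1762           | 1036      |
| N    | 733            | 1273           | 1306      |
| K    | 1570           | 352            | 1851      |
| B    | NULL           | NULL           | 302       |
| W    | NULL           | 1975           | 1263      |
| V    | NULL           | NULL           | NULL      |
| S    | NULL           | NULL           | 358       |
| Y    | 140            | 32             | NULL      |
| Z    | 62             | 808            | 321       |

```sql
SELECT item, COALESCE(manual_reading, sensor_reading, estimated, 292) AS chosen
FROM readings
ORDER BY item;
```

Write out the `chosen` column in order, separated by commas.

item=B: manual_reading=NULL, sensor_reading=NULL, estimated=302 → 302
item=D: manual_reading=NULL, sensor_reading=NULL, estimated=224 → 224
item=G: manual_reading=781 → 781
item=H: manual_reading=1487 → 1487
item=K: manual_reading=1570 → 1570
item=L: manual_reading=NULL, sensor_reading=NULL, estimated=566 → 566
item=N: manual_reading=733 → 733
item=R: manual_reading=923 → 923
item=S: manual_reading=NULL, sensor_reading=NULL, estimated=358 → 358
item=V: manual_reading=NULL, sensor_reading=NULL, estimated=NULL, → literal 292 → 292
item=W: manual_reading=NULL, sensor_reading=1975 → 1975
item=X: manual_reading=1936 → 1936
item=Y: manual_reading=140 → 140
item=Z: manual_reading=62 → 62

302, 224, 781, 1487, 1570, 566, 733, 923, 358, 292, 1975, 1936, 140, 62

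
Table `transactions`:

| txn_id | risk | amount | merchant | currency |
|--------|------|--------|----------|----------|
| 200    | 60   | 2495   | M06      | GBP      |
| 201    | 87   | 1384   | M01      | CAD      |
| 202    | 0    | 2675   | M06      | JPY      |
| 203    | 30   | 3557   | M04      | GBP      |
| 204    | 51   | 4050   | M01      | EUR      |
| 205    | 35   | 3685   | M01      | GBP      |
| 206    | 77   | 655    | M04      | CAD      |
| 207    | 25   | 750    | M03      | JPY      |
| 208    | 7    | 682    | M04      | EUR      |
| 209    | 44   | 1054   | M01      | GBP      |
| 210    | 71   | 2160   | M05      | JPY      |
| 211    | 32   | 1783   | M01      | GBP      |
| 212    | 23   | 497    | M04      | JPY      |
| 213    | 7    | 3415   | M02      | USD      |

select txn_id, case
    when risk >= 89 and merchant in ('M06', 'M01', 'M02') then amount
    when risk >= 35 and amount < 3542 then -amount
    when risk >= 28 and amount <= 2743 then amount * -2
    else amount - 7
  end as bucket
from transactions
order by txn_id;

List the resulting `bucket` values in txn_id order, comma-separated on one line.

-2495, -1384, 2668, 3550, 4043, 3678, -655, 743, 675, -1054, -2160, -3566, 490, 3408

txn_id=200: risk >= 35 and amount < 3542 → -2495
txn_id=201: risk >= 35 and amount < 3542 → -1384
txn_id=202: ELSE → 2668
txn_id=203: ELSE → 3550
txn_id=204: ELSE → 4043
txn_id=205: ELSE → 3678
txn_id=206: risk >= 35 and amount < 3542 → -655
txn_id=207: ELSE → 743
txn_id=208: ELSE → 675
txn_id=209: risk >= 35 and amount < 3542 → -1054
txn_id=210: risk >= 35 and amount < 3542 → -2160
txn_id=211: risk >= 28 and amount <= 2743 → -3566
txn_id=212: ELSE → 490
txn_id=213: ELSE → 3408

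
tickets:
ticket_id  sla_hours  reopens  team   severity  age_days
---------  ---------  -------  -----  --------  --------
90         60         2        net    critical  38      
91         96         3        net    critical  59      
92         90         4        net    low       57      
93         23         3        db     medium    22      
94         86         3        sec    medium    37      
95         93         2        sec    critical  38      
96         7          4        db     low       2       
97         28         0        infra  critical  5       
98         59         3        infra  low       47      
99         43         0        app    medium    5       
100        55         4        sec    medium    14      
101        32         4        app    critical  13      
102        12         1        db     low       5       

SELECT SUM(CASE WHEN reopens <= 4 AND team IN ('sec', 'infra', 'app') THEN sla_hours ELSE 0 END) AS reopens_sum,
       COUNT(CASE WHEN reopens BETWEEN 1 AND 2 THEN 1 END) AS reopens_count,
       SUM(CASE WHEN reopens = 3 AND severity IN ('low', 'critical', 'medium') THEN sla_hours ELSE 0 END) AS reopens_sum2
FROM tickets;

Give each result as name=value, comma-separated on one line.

reopens_sum=396, reopens_count=3, reopens_sum2=264

[reopens_sum: reopens <= 4 AND team IN ('sec', 'infra', 'app')]
ticket_id=90: ✗
ticket_id=91: ✗
ticket_id=92: ✗
ticket_id=93: ✗
ticket_id=94: ✓ → 86
ticket_id=95: ✓ → 93
ticket_id=96: ✗
ticket_id=97: ✓ → 28
ticket_id=98: ✓ → 59
ticket_id=99: ✓ → 43
ticket_id=100: ✓ → 55
ticket_id=101: ✓ → 32
ticket_id=102: ✗
reopens_sum = 86 + 93 + 28 + 59 + 43 + 55 + 32 = 396
—
[reopens_count: reopens BETWEEN 1 AND 2]
ticket_id=90: ✓ → 1
ticket_id=91: ✗
ticket_id=92: ✗
ticket_id=93: ✗
ticket_id=94: ✗
ticket_id=95: ✓ → 1
ticket_id=96: ✗
ticket_id=97: ✗
ticket_id=98: ✗
ticket_id=99: ✗
ticket_id=100: ✗
ticket_id=101: ✗
ticket_id=102: ✓ → 1
reopens_count = COUNT(1, 1, 1) = 3
—
[reopens_sum2: reopens = 3 AND severity IN ('low', 'critical', 'medium')]
ticket_id=90: ✗
ticket_id=91: ✓ → 96
ticket_id=92: ✗
ticket_id=93: ✓ → 23
ticket_id=94: ✓ → 86
ticket_id=95: ✗
ticket_id=96: ✗
ticket_id=97: ✗
ticket_id=98: ✓ → 59
ticket_id=99: ✗
ticket_id=100: ✗
ticket_id=101: ✗
ticket_id=102: ✗
reopens_sum2 = 96 + 23 + 86 + 59 = 264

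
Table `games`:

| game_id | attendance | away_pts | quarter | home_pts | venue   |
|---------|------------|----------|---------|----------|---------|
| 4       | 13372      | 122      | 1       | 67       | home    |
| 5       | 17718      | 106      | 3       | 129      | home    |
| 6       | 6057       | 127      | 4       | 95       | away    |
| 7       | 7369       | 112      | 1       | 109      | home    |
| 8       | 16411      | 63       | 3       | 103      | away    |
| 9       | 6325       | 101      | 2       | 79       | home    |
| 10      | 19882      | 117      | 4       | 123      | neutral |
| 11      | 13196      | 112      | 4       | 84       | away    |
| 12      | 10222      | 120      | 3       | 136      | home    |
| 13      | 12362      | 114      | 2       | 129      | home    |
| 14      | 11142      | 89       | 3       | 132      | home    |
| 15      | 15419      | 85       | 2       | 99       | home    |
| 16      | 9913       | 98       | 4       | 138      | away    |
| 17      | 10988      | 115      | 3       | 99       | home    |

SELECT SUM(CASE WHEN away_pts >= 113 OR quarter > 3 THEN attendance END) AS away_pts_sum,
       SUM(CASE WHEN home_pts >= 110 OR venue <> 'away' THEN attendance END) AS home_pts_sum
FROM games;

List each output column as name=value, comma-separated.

[away_pts_sum: away_pts >= 113 OR quarter > 3]
game_id=4: ✓ → 13372
game_id=5: ✗
game_id=6: ✓ → 6057
game_id=7: ✗
game_id=8: ✗
game_id=9: ✗
game_id=10: ✓ → 19882
game_id=11: ✓ → 13196
game_id=12: ✓ → 10222
game_id=13: ✓ → 12362
game_id=14: ✗
game_id=15: ✗
game_id=16: ✓ → 9913
game_id=17: ✓ → 10988
away_pts_sum = 13372 + 6057 + 19882 + 13196 + 10222 + 12362 + 9913 + 10988 = 95992
—
[home_pts_sum: home_pts >= 110 OR venue <> 'away']
game_id=4: ✓ → 13372
game_id=5: ✓ → 17718
game_id=6: ✗
game_id=7: ✓ → 7369
game_id=8: ✗
game_id=9: ✓ → 6325
game_id=10: ✓ → 19882
game_id=11: ✗
game_id=12: ✓ → 10222
game_id=13: ✓ → 12362
game_id=14: ✓ → 11142
game_id=15: ✓ → 15419
game_id=16: ✓ → 9913
game_id=17: ✓ → 10988
home_pts_sum = 13372 + 17718 + 7369 + 6325 + 19882 + 10222 + 12362 + 11142 + 15419 + 9913 + 10988 = 134712

away_pts_sum=95992, home_pts_sum=134712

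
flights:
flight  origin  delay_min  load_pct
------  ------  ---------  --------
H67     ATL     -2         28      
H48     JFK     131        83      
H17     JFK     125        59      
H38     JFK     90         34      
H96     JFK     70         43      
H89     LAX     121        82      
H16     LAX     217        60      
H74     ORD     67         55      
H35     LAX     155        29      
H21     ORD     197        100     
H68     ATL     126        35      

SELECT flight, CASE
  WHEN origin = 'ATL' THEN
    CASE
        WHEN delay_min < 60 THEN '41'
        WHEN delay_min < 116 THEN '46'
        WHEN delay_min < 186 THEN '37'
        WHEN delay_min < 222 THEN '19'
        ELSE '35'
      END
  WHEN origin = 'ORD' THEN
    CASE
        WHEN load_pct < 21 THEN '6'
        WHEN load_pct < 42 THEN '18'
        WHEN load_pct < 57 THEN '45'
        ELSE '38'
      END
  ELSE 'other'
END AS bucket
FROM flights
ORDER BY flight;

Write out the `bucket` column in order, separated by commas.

other, other, 38, other, other, other, 41, 37, 45, other, other

flight=H16: origin='LAX' → outer ELSE → other
flight=H17: origin='JFK' → outer ELSE → other
flight=H21: origin='ORD' → inner[ELSE] → 38
flight=H35: origin='LAX' → outer ELSE → other
flight=H38: origin='JFK' → outer ELSE → other
flight=H48: origin='JFK' → outer ELSE → other
flight=H67: origin='ATL' → inner[delay_min < 60] → 41
flight=H68: origin='ATL' → inner[delay_min < 186] → 37
flight=H74: origin='ORD' → inner[load_pct < 57] → 45
flight=H89: origin='LAX' → outer ELSE → other
flight=H96: origin='JFK' → outer ELSE → other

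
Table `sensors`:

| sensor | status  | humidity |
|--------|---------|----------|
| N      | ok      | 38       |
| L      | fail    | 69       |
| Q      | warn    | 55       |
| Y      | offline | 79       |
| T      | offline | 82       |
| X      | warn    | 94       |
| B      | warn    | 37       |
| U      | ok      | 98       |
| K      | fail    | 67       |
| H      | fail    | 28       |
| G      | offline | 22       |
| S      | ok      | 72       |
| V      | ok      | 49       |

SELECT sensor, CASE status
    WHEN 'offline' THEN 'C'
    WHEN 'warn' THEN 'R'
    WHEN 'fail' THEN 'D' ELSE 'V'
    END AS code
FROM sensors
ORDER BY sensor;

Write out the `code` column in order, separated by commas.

sensor=B: status='warn' → R
sensor=G: status='offline' → C
sensor=H: status='fail' → D
sensor=K: status='fail' → D
sensor=L: status='fail' → D
sensor=N: ELSE → V
sensor=Q: status='warn' → R
sensor=S: ELSE → V
sensor=T: status='offline' → C
sensor=U: ELSE → V
sensor=V: ELSE → V
sensor=X: status='warn' → R
sensor=Y: status='offline' → C

R, C, D, D, D, V, R, V, C, V, V, R, C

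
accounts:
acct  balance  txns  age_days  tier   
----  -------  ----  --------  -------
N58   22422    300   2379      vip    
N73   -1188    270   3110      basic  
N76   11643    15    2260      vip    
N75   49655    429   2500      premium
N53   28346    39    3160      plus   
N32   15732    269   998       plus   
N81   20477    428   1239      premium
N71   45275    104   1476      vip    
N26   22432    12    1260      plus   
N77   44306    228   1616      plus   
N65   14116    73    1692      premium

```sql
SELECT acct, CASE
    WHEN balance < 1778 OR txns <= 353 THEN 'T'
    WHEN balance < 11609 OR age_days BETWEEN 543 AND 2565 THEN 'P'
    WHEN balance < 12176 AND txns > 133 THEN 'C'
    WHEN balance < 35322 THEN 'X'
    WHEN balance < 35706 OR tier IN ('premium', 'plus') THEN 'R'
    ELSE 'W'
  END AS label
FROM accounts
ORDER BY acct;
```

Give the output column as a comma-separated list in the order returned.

acct=N26: balance < 1778 OR txns <= 353 → T
acct=N32: balance < 1778 OR txns <= 353 → T
acct=N53: balance < 1778 OR txns <= 353 → T
acct=N58: balance < 1778 OR txns <= 353 → T
acct=N65: balance < 1778 OR txns <= 353 → T
acct=N71: balance < 1778 OR txns <= 353 → T
acct=N73: balance < 1778 OR txns <= 353 → T
acct=N75: balance < 11609 OR age_days BETWEEN 543 AND 2565 → P
acct=N76: balance < 1778 OR txns <= 353 → T
acct=N77: balance < 1778 OR txns <= 353 → T
acct=N81: balance < 11609 OR age_days BETWEEN 543 AND 2565 → P

T, T, T, T, T, T, T, P, T, T, P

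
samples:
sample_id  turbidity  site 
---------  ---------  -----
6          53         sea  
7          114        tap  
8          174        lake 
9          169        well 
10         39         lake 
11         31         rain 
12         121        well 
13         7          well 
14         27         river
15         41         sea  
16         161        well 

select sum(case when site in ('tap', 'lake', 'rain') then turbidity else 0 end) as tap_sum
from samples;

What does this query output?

358

sample_id=6: ✗
sample_id=7: ✓ → 114
sample_id=8: ✓ → 174
sample_id=9: ✗
sample_id=10: ✓ → 39
sample_id=11: ✓ → 31
sample_id=12: ✗
sample_id=13: ✗
sample_id=14: ✗
sample_id=15: ✗
sample_id=16: ✗
tap_sum = 114 + 174 + 39 + 31 = 358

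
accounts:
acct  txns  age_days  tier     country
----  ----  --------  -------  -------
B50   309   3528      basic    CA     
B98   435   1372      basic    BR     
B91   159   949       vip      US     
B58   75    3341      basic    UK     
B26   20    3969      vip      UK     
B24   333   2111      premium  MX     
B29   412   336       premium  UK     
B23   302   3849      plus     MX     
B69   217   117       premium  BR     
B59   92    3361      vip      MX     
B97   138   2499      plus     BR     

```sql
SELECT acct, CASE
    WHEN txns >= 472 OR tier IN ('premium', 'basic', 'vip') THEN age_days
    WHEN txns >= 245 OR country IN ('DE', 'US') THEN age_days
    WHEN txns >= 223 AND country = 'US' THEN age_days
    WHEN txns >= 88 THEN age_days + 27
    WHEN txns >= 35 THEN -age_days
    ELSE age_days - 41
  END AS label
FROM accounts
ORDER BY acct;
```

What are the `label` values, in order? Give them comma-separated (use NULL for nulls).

3849, 2111, 3969, 336, 3528, 3341, 3361, 117, 949, 2526, 1372

acct=B23: txns >= 245 OR country IN ('DE', 'US') → 3849
acct=B24: txns >= 472 OR tier IN ('premium', 'basic', 'vip') → 2111
acct=B26: txns >= 472 OR tier IN ('premium', 'basic', 'vip') → 3969
acct=B29: txns >= 472 OR tier IN ('premium', 'basic', 'vip') → 336
acct=B50: txns >= 472 OR tier IN ('premium', 'basic', 'vip') → 3528
acct=B58: txns >= 472 OR tier IN ('premium', 'basic', 'vip') → 3341
acct=B59: txns >= 472 OR tier IN ('premium', 'basic', 'vip') → 3361
acct=B69: txns >= 472 OR tier IN ('premium', 'basic', 'vip') → 117
acct=B91: txns >= 472 OR tier IN ('premium', 'basic', 'vip') → 949
acct=B97: txns >= 88 → 2526
acct=B98: txns >= 472 OR tier IN ('premium', 'basic', 'vip') → 1372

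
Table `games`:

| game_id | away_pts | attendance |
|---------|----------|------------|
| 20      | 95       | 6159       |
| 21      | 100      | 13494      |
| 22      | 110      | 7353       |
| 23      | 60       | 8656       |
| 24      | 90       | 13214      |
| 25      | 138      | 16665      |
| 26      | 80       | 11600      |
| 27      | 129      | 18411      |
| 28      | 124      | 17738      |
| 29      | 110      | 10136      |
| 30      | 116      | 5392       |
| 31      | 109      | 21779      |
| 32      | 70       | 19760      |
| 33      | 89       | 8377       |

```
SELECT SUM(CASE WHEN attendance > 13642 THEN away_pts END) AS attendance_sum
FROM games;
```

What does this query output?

game_id=20: ✗
game_id=21: ✗
game_id=22: ✗
game_id=23: ✗
game_id=24: ✗
game_id=25: ✓ → 138
game_id=26: ✗
game_id=27: ✓ → 129
game_id=28: ✓ → 124
game_id=29: ✗
game_id=30: ✗
game_id=31: ✓ → 109
game_id=32: ✓ → 70
game_id=33: ✗
attendance_sum = 138 + 129 + 124 + 109 + 70 = 570

570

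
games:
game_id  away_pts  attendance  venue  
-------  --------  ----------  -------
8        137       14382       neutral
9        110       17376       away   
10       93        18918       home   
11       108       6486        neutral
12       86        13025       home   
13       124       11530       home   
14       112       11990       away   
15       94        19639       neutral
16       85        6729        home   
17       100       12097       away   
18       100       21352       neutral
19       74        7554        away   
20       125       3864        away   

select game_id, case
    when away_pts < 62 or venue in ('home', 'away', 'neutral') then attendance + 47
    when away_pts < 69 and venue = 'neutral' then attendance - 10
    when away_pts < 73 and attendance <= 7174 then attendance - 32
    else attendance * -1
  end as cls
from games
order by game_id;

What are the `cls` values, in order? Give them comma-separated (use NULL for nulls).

14429, 17423, 18965, 6533, 13072, 11577, 12037, 19686, 6776, 12144, 21399, 7601, 3911

game_id=8: away_pts < 62 or venue in ('home', 'away', 'neutral') → 14429
game_id=9: away_pts < 62 or venue in ('home', 'away', 'neutral') → 17423
game_id=10: away_pts < 62 or venue in ('home', 'away', 'neutral') → 18965
game_id=11: away_pts < 62 or venue in ('home', 'away', 'neutral') → 6533
game_id=12: away_pts < 62 or venue in ('home', 'away', 'neutral') → 13072
game_id=13: away_pts < 62 or venue in ('home', 'away', 'neutral') → 11577
game_id=14: away_pts < 62 or venue in ('home', 'away', 'neutral') → 12037
game_id=15: away_pts < 62 or venue in ('home', 'away', 'neutral') → 19686
game_id=16: away_pts < 62 or venue in ('home', 'away', 'neutral') → 6776
game_id=17: away_pts < 62 or venue in ('home', 'away', 'neutral') → 12144
game_id=18: away_pts < 62 or venue in ('home', 'away', 'neutral') → 21399
game_id=19: away_pts < 62 or venue in ('home', 'away', 'neutral') → 7601
game_id=20: away_pts < 62 or venue in ('home', 'away', 'neutral') → 3911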